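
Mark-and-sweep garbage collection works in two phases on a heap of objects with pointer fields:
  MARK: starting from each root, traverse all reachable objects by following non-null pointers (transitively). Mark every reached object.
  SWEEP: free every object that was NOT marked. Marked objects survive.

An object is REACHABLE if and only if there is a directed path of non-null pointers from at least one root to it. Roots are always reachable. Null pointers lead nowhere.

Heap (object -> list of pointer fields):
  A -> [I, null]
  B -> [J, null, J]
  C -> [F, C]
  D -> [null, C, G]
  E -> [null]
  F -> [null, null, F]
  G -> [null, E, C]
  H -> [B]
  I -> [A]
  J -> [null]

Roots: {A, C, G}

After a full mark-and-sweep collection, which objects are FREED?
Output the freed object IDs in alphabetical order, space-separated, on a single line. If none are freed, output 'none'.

Answer: B D H J

Derivation:
Roots: A C G
Mark A: refs=I null, marked=A
Mark C: refs=F C, marked=A C
Mark G: refs=null E C, marked=A C G
Mark I: refs=A, marked=A C G I
Mark F: refs=null null F, marked=A C F G I
Mark E: refs=null, marked=A C E F G I
Unmarked (collected): B D H J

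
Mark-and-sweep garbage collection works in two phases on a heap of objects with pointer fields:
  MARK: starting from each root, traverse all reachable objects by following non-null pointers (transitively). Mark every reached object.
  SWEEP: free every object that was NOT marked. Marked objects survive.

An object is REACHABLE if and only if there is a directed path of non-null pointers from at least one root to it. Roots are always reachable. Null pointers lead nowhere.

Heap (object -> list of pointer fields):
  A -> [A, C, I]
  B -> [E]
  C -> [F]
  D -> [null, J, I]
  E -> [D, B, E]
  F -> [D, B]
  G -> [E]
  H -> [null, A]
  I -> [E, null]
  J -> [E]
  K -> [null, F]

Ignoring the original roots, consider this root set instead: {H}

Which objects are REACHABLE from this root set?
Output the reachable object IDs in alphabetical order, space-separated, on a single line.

Answer: A B C D E F H I J

Derivation:
Roots: H
Mark H: refs=null A, marked=H
Mark A: refs=A C I, marked=A H
Mark C: refs=F, marked=A C H
Mark I: refs=E null, marked=A C H I
Mark F: refs=D B, marked=A C F H I
Mark E: refs=D B E, marked=A C E F H I
Mark D: refs=null J I, marked=A C D E F H I
Mark B: refs=E, marked=A B C D E F H I
Mark J: refs=E, marked=A B C D E F H I J
Unmarked (collected): G K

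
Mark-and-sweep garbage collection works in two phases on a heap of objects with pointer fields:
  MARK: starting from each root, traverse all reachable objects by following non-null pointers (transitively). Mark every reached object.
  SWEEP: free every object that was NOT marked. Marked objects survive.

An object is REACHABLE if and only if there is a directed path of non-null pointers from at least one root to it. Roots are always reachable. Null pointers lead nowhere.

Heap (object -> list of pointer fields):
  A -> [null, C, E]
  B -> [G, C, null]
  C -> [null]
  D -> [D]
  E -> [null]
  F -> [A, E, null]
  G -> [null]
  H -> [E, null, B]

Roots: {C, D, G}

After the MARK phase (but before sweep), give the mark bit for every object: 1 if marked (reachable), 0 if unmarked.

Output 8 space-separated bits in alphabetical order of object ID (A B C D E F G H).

Roots: C D G
Mark C: refs=null, marked=C
Mark D: refs=D, marked=C D
Mark G: refs=null, marked=C D G
Unmarked (collected): A B E F H

Answer: 0 0 1 1 0 0 1 0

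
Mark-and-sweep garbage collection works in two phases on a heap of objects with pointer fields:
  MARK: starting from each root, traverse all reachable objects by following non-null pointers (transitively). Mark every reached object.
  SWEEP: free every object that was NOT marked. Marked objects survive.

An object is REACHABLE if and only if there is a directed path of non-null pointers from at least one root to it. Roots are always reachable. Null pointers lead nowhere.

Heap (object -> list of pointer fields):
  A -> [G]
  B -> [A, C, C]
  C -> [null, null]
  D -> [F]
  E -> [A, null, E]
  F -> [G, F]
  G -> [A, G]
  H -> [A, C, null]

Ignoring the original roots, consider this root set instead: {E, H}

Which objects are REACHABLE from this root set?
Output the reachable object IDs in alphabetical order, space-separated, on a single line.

Roots: E H
Mark E: refs=A null E, marked=E
Mark H: refs=A C null, marked=E H
Mark A: refs=G, marked=A E H
Mark C: refs=null null, marked=A C E H
Mark G: refs=A G, marked=A C E G H
Unmarked (collected): B D F

Answer: A C E G H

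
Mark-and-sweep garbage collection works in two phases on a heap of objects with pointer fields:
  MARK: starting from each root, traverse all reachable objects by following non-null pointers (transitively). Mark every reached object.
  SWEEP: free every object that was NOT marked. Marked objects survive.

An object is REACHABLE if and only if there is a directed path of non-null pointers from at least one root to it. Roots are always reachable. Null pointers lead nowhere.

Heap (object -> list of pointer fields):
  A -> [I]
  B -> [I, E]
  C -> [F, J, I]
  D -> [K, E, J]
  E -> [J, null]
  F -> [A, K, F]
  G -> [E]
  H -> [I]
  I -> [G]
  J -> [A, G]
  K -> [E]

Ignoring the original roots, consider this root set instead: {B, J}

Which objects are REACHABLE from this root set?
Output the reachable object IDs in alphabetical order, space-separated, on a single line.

Answer: A B E G I J

Derivation:
Roots: B J
Mark B: refs=I E, marked=B
Mark J: refs=A G, marked=B J
Mark I: refs=G, marked=B I J
Mark E: refs=J null, marked=B E I J
Mark A: refs=I, marked=A B E I J
Mark G: refs=E, marked=A B E G I J
Unmarked (collected): C D F H K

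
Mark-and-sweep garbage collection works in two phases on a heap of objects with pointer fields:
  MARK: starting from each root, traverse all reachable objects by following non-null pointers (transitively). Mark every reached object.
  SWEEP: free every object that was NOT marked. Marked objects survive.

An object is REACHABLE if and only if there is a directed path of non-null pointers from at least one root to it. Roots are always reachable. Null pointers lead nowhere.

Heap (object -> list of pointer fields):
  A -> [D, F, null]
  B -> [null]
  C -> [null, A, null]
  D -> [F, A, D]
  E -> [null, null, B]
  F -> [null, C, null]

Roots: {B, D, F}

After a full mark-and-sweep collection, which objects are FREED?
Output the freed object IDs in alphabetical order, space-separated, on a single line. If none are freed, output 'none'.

Roots: B D F
Mark B: refs=null, marked=B
Mark D: refs=F A D, marked=B D
Mark F: refs=null C null, marked=B D F
Mark A: refs=D F null, marked=A B D F
Mark C: refs=null A null, marked=A B C D F
Unmarked (collected): E

Answer: E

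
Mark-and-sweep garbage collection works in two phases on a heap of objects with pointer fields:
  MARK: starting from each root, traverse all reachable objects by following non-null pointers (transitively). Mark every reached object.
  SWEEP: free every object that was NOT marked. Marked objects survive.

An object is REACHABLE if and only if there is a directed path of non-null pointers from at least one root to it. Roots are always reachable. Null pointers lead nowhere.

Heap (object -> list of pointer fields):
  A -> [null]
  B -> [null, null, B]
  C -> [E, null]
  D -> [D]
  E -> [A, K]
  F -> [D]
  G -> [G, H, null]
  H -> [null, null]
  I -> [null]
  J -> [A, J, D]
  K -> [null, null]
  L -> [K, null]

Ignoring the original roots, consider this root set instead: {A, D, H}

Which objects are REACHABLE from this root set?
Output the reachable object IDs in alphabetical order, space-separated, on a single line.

Roots: A D H
Mark A: refs=null, marked=A
Mark D: refs=D, marked=A D
Mark H: refs=null null, marked=A D H
Unmarked (collected): B C E F G I J K L

Answer: A D H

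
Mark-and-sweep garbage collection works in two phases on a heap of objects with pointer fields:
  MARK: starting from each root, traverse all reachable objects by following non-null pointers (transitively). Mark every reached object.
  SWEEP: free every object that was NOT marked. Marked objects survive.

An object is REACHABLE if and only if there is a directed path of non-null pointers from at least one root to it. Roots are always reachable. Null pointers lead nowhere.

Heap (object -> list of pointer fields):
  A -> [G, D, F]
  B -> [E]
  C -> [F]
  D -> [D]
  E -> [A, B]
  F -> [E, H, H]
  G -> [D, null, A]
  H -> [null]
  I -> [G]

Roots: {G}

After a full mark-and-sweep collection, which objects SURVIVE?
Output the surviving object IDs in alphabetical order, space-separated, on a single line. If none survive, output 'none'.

Answer: A B D E F G H

Derivation:
Roots: G
Mark G: refs=D null A, marked=G
Mark D: refs=D, marked=D G
Mark A: refs=G D F, marked=A D G
Mark F: refs=E H H, marked=A D F G
Mark E: refs=A B, marked=A D E F G
Mark H: refs=null, marked=A D E F G H
Mark B: refs=E, marked=A B D E F G H
Unmarked (collected): C I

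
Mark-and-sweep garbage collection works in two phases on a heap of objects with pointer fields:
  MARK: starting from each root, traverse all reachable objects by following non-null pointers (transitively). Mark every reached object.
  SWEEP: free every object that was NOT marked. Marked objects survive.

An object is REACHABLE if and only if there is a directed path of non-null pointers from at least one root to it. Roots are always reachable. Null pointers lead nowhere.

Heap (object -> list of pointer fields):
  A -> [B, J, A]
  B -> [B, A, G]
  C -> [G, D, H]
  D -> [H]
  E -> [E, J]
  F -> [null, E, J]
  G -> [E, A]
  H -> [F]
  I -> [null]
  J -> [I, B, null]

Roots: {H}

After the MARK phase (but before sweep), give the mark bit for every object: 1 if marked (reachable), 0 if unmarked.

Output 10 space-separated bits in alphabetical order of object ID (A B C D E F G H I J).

Answer: 1 1 0 0 1 1 1 1 1 1

Derivation:
Roots: H
Mark H: refs=F, marked=H
Mark F: refs=null E J, marked=F H
Mark E: refs=E J, marked=E F H
Mark J: refs=I B null, marked=E F H J
Mark I: refs=null, marked=E F H I J
Mark B: refs=B A G, marked=B E F H I J
Mark A: refs=B J A, marked=A B E F H I J
Mark G: refs=E A, marked=A B E F G H I J
Unmarked (collected): C D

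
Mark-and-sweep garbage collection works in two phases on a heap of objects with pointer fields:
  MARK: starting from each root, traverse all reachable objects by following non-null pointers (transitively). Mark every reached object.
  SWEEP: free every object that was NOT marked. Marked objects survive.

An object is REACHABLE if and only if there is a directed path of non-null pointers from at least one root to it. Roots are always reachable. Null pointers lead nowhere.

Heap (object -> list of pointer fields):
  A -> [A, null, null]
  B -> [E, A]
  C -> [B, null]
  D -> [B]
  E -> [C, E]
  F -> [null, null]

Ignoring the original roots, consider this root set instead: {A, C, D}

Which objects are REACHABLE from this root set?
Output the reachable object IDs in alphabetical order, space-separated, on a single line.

Answer: A B C D E

Derivation:
Roots: A C D
Mark A: refs=A null null, marked=A
Mark C: refs=B null, marked=A C
Mark D: refs=B, marked=A C D
Mark B: refs=E A, marked=A B C D
Mark E: refs=C E, marked=A B C D E
Unmarked (collected): F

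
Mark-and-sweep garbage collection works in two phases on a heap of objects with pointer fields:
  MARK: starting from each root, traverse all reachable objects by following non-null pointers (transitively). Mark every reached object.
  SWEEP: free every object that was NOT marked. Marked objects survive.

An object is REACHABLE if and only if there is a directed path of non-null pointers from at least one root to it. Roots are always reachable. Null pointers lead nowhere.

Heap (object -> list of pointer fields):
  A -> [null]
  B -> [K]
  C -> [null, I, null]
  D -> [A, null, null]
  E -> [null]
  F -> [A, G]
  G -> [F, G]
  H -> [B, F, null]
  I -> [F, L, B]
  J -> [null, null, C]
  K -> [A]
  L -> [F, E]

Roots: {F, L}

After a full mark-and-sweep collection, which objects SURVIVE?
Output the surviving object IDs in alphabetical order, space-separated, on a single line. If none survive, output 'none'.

Answer: A E F G L

Derivation:
Roots: F L
Mark F: refs=A G, marked=F
Mark L: refs=F E, marked=F L
Mark A: refs=null, marked=A F L
Mark G: refs=F G, marked=A F G L
Mark E: refs=null, marked=A E F G L
Unmarked (collected): B C D H I J K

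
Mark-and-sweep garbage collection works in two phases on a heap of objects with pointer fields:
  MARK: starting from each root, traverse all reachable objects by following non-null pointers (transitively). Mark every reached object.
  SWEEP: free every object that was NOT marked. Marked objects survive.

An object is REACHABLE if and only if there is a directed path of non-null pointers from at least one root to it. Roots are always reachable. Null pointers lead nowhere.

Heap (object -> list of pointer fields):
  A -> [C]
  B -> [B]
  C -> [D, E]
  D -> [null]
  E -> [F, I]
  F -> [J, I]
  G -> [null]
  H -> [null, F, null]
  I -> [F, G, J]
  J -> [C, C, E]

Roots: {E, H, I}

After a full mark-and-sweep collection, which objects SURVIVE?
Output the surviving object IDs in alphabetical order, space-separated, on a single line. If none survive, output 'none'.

Answer: C D E F G H I J

Derivation:
Roots: E H I
Mark E: refs=F I, marked=E
Mark H: refs=null F null, marked=E H
Mark I: refs=F G J, marked=E H I
Mark F: refs=J I, marked=E F H I
Mark G: refs=null, marked=E F G H I
Mark J: refs=C C E, marked=E F G H I J
Mark C: refs=D E, marked=C E F G H I J
Mark D: refs=null, marked=C D E F G H I J
Unmarked (collected): A B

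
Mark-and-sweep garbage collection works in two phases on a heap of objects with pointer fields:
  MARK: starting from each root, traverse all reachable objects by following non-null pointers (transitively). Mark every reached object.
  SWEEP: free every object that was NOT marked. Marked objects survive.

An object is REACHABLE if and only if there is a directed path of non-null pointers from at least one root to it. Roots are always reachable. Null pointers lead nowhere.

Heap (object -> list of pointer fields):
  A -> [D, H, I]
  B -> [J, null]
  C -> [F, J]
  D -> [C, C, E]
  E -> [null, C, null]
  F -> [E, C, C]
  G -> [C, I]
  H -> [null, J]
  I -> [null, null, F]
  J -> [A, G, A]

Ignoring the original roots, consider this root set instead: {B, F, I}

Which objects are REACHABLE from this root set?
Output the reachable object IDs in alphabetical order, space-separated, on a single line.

Answer: A B C D E F G H I J

Derivation:
Roots: B F I
Mark B: refs=J null, marked=B
Mark F: refs=E C C, marked=B F
Mark I: refs=null null F, marked=B F I
Mark J: refs=A G A, marked=B F I J
Mark E: refs=null C null, marked=B E F I J
Mark C: refs=F J, marked=B C E F I J
Mark A: refs=D H I, marked=A B C E F I J
Mark G: refs=C I, marked=A B C E F G I J
Mark D: refs=C C E, marked=A B C D E F G I J
Mark H: refs=null J, marked=A B C D E F G H I J
Unmarked (collected): (none)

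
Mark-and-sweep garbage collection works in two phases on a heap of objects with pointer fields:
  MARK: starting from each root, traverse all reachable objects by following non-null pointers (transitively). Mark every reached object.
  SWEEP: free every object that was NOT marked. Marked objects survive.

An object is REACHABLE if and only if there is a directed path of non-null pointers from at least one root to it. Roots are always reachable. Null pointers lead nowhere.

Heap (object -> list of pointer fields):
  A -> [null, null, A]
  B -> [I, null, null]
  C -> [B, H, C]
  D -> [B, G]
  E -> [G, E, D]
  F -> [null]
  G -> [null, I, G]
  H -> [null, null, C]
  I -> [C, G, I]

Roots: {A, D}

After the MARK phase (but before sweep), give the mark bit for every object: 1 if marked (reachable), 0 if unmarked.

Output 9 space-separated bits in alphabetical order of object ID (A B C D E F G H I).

Roots: A D
Mark A: refs=null null A, marked=A
Mark D: refs=B G, marked=A D
Mark B: refs=I null null, marked=A B D
Mark G: refs=null I G, marked=A B D G
Mark I: refs=C G I, marked=A B D G I
Mark C: refs=B H C, marked=A B C D G I
Mark H: refs=null null C, marked=A B C D G H I
Unmarked (collected): E F

Answer: 1 1 1 1 0 0 1 1 1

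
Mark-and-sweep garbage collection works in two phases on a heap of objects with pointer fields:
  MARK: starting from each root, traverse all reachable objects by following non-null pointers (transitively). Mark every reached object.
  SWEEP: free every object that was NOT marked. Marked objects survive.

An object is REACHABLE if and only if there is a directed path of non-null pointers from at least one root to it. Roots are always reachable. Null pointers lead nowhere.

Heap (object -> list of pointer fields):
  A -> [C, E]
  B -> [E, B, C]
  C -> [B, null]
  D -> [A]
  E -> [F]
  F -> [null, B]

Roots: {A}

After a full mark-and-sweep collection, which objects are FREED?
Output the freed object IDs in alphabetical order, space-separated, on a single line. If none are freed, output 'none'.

Answer: D

Derivation:
Roots: A
Mark A: refs=C E, marked=A
Mark C: refs=B null, marked=A C
Mark E: refs=F, marked=A C E
Mark B: refs=E B C, marked=A B C E
Mark F: refs=null B, marked=A B C E F
Unmarked (collected): D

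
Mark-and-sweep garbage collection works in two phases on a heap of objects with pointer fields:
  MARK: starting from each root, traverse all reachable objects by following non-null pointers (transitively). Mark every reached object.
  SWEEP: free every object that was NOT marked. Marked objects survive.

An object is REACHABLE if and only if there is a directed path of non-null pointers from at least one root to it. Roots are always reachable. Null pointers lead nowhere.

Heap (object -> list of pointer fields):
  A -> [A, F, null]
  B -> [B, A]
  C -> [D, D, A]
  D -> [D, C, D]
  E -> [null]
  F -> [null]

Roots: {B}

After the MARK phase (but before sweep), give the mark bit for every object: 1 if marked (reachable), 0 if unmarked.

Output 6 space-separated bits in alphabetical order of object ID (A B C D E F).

Answer: 1 1 0 0 0 1

Derivation:
Roots: B
Mark B: refs=B A, marked=B
Mark A: refs=A F null, marked=A B
Mark F: refs=null, marked=A B F
Unmarked (collected): C D E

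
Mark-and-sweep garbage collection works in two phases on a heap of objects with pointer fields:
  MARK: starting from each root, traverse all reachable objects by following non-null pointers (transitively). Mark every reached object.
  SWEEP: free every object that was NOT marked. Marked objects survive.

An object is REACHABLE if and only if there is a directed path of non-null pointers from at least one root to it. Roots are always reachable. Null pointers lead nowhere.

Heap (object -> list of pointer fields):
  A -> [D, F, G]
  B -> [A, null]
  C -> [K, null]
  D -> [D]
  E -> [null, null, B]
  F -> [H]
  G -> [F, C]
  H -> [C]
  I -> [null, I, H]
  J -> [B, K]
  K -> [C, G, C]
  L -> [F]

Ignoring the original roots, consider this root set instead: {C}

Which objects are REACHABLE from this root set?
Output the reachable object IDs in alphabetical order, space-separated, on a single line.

Answer: C F G H K

Derivation:
Roots: C
Mark C: refs=K null, marked=C
Mark K: refs=C G C, marked=C K
Mark G: refs=F C, marked=C G K
Mark F: refs=H, marked=C F G K
Mark H: refs=C, marked=C F G H K
Unmarked (collected): A B D E I J L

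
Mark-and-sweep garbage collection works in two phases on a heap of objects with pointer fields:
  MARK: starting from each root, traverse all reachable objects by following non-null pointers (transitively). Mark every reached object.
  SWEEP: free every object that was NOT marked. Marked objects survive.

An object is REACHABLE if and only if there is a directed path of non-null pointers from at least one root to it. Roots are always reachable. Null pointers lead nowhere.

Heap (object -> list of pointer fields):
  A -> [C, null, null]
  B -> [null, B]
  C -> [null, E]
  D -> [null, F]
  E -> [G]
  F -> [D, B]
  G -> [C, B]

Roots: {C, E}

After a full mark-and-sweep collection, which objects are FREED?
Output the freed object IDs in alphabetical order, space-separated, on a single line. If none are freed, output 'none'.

Roots: C E
Mark C: refs=null E, marked=C
Mark E: refs=G, marked=C E
Mark G: refs=C B, marked=C E G
Mark B: refs=null B, marked=B C E G
Unmarked (collected): A D F

Answer: A D F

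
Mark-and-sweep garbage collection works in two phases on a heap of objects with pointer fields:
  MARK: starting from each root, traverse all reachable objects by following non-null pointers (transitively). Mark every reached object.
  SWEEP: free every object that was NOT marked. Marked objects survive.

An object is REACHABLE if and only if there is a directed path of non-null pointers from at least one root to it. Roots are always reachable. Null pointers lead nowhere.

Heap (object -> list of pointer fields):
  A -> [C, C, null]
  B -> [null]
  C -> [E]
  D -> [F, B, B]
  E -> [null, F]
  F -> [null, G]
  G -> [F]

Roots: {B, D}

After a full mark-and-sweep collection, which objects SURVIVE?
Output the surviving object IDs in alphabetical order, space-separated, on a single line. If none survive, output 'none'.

Answer: B D F G

Derivation:
Roots: B D
Mark B: refs=null, marked=B
Mark D: refs=F B B, marked=B D
Mark F: refs=null G, marked=B D F
Mark G: refs=F, marked=B D F G
Unmarked (collected): A C E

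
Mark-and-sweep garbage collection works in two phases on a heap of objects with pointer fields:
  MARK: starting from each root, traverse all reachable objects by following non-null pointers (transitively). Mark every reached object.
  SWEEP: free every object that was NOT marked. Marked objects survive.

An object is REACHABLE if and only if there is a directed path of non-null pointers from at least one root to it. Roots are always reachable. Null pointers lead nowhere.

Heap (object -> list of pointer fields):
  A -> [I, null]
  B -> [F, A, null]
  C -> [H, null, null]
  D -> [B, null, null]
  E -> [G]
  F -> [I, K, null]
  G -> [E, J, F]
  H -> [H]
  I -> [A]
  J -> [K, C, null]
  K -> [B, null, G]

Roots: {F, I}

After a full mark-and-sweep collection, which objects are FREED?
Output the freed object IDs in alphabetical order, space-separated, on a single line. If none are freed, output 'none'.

Answer: D

Derivation:
Roots: F I
Mark F: refs=I K null, marked=F
Mark I: refs=A, marked=F I
Mark K: refs=B null G, marked=F I K
Mark A: refs=I null, marked=A F I K
Mark B: refs=F A null, marked=A B F I K
Mark G: refs=E J F, marked=A B F G I K
Mark E: refs=G, marked=A B E F G I K
Mark J: refs=K C null, marked=A B E F G I J K
Mark C: refs=H null null, marked=A B C E F G I J K
Mark H: refs=H, marked=A B C E F G H I J K
Unmarked (collected): D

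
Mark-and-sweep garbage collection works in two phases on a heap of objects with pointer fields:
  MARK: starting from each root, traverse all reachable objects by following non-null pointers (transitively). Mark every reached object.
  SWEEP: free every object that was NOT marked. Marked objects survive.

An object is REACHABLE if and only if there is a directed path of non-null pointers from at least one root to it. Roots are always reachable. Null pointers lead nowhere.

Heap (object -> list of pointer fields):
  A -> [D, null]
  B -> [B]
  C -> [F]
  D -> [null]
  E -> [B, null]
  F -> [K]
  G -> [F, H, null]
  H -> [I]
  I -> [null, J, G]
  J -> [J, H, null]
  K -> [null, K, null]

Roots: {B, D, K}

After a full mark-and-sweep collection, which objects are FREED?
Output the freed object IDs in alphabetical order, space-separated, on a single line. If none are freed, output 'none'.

Answer: A C E F G H I J

Derivation:
Roots: B D K
Mark B: refs=B, marked=B
Mark D: refs=null, marked=B D
Mark K: refs=null K null, marked=B D K
Unmarked (collected): A C E F G H I J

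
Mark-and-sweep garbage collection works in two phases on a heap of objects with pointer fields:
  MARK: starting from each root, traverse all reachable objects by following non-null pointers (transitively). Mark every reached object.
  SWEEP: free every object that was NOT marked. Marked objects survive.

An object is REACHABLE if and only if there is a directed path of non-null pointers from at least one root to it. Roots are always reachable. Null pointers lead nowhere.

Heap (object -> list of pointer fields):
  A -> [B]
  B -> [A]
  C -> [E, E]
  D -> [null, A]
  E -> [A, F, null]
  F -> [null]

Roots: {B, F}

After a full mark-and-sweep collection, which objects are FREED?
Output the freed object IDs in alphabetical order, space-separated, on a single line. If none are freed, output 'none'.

Answer: C D E

Derivation:
Roots: B F
Mark B: refs=A, marked=B
Mark F: refs=null, marked=B F
Mark A: refs=B, marked=A B F
Unmarked (collected): C D E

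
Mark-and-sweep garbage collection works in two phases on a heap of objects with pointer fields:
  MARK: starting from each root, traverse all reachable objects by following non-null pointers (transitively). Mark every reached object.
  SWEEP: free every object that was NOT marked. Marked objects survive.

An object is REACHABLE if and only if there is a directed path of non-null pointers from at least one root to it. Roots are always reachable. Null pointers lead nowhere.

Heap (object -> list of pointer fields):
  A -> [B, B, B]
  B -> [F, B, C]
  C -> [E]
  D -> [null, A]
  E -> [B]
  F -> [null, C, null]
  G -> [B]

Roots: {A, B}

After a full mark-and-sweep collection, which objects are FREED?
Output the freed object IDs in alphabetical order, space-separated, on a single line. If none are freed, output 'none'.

Roots: A B
Mark A: refs=B B B, marked=A
Mark B: refs=F B C, marked=A B
Mark F: refs=null C null, marked=A B F
Mark C: refs=E, marked=A B C F
Mark E: refs=B, marked=A B C E F
Unmarked (collected): D G

Answer: D G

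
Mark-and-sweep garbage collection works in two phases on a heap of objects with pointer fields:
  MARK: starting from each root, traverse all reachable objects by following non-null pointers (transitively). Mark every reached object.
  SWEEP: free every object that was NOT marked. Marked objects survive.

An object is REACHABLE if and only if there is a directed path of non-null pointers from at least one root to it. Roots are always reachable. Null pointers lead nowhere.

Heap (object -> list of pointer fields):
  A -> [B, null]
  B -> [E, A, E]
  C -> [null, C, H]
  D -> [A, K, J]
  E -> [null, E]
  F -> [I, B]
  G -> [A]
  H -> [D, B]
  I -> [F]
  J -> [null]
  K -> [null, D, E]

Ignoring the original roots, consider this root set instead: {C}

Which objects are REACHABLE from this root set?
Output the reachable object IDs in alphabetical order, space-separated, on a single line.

Answer: A B C D E H J K

Derivation:
Roots: C
Mark C: refs=null C H, marked=C
Mark H: refs=D B, marked=C H
Mark D: refs=A K J, marked=C D H
Mark B: refs=E A E, marked=B C D H
Mark A: refs=B null, marked=A B C D H
Mark K: refs=null D E, marked=A B C D H K
Mark J: refs=null, marked=A B C D H J K
Mark E: refs=null E, marked=A B C D E H J K
Unmarked (collected): F G I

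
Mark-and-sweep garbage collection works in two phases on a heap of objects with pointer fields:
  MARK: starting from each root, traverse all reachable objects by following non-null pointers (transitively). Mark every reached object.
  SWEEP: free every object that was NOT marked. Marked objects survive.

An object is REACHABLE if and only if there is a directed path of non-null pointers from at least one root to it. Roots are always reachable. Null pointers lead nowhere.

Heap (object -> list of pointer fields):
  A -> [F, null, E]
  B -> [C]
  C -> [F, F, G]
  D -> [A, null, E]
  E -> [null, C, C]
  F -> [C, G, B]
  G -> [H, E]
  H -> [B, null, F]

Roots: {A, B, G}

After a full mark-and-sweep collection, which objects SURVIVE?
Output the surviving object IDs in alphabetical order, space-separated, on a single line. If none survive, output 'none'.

Roots: A B G
Mark A: refs=F null E, marked=A
Mark B: refs=C, marked=A B
Mark G: refs=H E, marked=A B G
Mark F: refs=C G B, marked=A B F G
Mark E: refs=null C C, marked=A B E F G
Mark C: refs=F F G, marked=A B C E F G
Mark H: refs=B null F, marked=A B C E F G H
Unmarked (collected): D

Answer: A B C E F G H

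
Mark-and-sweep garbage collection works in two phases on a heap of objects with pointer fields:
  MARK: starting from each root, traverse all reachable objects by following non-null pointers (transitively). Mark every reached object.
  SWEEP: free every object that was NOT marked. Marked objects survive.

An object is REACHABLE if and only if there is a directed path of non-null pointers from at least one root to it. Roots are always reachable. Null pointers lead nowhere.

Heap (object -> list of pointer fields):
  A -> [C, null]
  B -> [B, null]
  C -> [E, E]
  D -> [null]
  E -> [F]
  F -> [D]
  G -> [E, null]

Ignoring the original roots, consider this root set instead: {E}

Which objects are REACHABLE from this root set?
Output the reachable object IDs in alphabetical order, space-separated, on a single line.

Roots: E
Mark E: refs=F, marked=E
Mark F: refs=D, marked=E F
Mark D: refs=null, marked=D E F
Unmarked (collected): A B C G

Answer: D E F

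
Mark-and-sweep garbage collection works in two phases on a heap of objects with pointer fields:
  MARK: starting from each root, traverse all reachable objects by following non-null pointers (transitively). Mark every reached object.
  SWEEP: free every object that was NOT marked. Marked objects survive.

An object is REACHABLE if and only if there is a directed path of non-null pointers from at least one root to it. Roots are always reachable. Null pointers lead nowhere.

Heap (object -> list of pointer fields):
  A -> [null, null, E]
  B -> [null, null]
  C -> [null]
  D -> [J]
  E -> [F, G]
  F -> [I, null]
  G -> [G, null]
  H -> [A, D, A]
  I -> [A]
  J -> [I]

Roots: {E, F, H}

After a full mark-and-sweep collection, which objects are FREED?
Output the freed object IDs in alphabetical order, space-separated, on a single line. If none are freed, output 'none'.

Roots: E F H
Mark E: refs=F G, marked=E
Mark F: refs=I null, marked=E F
Mark H: refs=A D A, marked=E F H
Mark G: refs=G null, marked=E F G H
Mark I: refs=A, marked=E F G H I
Mark A: refs=null null E, marked=A E F G H I
Mark D: refs=J, marked=A D E F G H I
Mark J: refs=I, marked=A D E F G H I J
Unmarked (collected): B C

Answer: B C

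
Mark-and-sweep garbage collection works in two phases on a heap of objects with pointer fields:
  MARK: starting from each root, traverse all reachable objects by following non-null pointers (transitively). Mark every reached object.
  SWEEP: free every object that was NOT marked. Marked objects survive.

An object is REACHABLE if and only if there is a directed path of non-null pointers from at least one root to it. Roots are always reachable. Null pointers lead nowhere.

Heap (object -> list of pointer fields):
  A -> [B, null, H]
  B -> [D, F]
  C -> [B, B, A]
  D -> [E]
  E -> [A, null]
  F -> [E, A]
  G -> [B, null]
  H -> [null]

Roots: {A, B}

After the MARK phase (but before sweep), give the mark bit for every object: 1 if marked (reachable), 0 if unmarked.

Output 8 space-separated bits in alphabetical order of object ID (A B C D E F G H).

Answer: 1 1 0 1 1 1 0 1

Derivation:
Roots: A B
Mark A: refs=B null H, marked=A
Mark B: refs=D F, marked=A B
Mark H: refs=null, marked=A B H
Mark D: refs=E, marked=A B D H
Mark F: refs=E A, marked=A B D F H
Mark E: refs=A null, marked=A B D E F H
Unmarked (collected): C G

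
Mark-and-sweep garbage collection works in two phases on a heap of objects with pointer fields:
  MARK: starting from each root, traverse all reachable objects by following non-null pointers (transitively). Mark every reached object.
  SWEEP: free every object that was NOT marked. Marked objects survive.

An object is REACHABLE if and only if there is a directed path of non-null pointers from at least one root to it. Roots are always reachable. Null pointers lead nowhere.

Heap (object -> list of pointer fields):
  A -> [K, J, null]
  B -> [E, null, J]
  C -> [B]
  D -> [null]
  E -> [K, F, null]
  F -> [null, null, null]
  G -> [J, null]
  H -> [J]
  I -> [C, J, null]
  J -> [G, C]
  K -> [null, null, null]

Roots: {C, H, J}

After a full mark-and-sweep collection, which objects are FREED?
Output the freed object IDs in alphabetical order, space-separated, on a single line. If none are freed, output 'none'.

Roots: C H J
Mark C: refs=B, marked=C
Mark H: refs=J, marked=C H
Mark J: refs=G C, marked=C H J
Mark B: refs=E null J, marked=B C H J
Mark G: refs=J null, marked=B C G H J
Mark E: refs=K F null, marked=B C E G H J
Mark K: refs=null null null, marked=B C E G H J K
Mark F: refs=null null null, marked=B C E F G H J K
Unmarked (collected): A D I

Answer: A D I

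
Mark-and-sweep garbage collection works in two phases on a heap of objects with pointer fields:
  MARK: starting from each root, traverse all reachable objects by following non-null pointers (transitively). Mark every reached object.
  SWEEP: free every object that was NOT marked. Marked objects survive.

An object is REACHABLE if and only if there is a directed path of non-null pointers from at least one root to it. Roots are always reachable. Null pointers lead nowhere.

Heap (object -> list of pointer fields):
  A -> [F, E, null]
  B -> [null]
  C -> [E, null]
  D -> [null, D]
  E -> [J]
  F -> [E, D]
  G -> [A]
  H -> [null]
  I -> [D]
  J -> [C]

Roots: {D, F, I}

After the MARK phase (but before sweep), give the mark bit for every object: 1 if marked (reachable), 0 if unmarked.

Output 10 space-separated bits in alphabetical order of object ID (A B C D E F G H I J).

Answer: 0 0 1 1 1 1 0 0 1 1

Derivation:
Roots: D F I
Mark D: refs=null D, marked=D
Mark F: refs=E D, marked=D F
Mark I: refs=D, marked=D F I
Mark E: refs=J, marked=D E F I
Mark J: refs=C, marked=D E F I J
Mark C: refs=E null, marked=C D E F I J
Unmarked (collected): A B G H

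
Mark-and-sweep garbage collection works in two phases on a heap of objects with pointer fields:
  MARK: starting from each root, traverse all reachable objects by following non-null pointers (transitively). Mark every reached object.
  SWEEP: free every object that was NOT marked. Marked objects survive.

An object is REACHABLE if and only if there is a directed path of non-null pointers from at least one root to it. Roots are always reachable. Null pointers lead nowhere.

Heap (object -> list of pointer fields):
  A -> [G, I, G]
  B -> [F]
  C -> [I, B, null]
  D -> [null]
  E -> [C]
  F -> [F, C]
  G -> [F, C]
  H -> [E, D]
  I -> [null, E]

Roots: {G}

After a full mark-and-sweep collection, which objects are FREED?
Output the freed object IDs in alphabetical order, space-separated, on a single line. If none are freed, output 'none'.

Answer: A D H

Derivation:
Roots: G
Mark G: refs=F C, marked=G
Mark F: refs=F C, marked=F G
Mark C: refs=I B null, marked=C F G
Mark I: refs=null E, marked=C F G I
Mark B: refs=F, marked=B C F G I
Mark E: refs=C, marked=B C E F G I
Unmarked (collected): A D H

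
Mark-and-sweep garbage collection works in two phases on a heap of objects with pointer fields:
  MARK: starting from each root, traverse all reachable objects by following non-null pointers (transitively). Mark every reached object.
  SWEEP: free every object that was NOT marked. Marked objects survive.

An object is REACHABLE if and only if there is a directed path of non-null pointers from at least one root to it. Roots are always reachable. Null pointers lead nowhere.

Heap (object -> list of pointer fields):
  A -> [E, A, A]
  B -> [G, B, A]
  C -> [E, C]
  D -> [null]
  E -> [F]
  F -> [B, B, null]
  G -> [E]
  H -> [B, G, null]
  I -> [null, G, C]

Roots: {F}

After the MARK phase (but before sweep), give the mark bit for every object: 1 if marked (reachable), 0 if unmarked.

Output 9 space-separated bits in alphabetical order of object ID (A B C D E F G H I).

Roots: F
Mark F: refs=B B null, marked=F
Mark B: refs=G B A, marked=B F
Mark G: refs=E, marked=B F G
Mark A: refs=E A A, marked=A B F G
Mark E: refs=F, marked=A B E F G
Unmarked (collected): C D H I

Answer: 1 1 0 0 1 1 1 0 0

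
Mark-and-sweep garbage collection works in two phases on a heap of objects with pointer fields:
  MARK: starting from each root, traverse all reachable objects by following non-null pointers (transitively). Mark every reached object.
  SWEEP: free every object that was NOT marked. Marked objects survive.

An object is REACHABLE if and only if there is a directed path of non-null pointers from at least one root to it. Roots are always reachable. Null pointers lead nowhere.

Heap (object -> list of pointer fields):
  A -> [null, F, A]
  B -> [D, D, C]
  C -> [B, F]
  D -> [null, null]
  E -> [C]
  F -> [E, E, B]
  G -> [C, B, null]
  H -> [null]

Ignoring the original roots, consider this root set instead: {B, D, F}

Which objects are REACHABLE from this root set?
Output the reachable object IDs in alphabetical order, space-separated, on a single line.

Roots: B D F
Mark B: refs=D D C, marked=B
Mark D: refs=null null, marked=B D
Mark F: refs=E E B, marked=B D F
Mark C: refs=B F, marked=B C D F
Mark E: refs=C, marked=B C D E F
Unmarked (collected): A G H

Answer: B C D E F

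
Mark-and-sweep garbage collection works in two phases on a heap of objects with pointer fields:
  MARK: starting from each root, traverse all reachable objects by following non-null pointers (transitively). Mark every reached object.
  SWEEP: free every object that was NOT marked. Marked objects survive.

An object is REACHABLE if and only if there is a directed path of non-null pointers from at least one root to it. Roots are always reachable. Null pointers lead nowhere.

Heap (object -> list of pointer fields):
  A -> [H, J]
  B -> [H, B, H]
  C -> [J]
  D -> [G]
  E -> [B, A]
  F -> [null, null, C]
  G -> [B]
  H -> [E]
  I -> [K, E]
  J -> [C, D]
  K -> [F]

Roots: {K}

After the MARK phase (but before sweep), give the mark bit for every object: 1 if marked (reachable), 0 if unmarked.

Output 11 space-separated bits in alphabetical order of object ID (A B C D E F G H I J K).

Roots: K
Mark K: refs=F, marked=K
Mark F: refs=null null C, marked=F K
Mark C: refs=J, marked=C F K
Mark J: refs=C D, marked=C F J K
Mark D: refs=G, marked=C D F J K
Mark G: refs=B, marked=C D F G J K
Mark B: refs=H B H, marked=B C D F G J K
Mark H: refs=E, marked=B C D F G H J K
Mark E: refs=B A, marked=B C D E F G H J K
Mark A: refs=H J, marked=A B C D E F G H J K
Unmarked (collected): I

Answer: 1 1 1 1 1 1 1 1 0 1 1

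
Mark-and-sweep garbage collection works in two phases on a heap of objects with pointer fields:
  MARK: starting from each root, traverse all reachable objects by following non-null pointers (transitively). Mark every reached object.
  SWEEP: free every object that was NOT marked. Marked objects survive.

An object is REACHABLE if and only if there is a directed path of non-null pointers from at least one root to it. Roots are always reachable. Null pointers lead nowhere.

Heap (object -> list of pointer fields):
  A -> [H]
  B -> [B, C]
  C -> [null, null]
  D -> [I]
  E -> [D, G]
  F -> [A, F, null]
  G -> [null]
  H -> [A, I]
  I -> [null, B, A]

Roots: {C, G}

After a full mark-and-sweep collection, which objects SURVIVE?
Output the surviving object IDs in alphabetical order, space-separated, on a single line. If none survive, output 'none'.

Roots: C G
Mark C: refs=null null, marked=C
Mark G: refs=null, marked=C G
Unmarked (collected): A B D E F H I

Answer: C G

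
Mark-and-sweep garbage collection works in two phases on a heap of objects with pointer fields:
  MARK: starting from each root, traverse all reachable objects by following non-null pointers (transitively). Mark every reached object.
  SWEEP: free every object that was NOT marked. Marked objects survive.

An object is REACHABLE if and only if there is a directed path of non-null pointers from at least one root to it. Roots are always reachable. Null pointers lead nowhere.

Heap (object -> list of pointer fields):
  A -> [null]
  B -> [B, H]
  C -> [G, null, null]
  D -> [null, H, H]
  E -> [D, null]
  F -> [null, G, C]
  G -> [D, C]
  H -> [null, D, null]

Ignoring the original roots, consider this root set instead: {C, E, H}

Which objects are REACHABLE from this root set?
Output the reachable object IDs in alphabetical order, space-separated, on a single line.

Answer: C D E G H

Derivation:
Roots: C E H
Mark C: refs=G null null, marked=C
Mark E: refs=D null, marked=C E
Mark H: refs=null D null, marked=C E H
Mark G: refs=D C, marked=C E G H
Mark D: refs=null H H, marked=C D E G H
Unmarked (collected): A B F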